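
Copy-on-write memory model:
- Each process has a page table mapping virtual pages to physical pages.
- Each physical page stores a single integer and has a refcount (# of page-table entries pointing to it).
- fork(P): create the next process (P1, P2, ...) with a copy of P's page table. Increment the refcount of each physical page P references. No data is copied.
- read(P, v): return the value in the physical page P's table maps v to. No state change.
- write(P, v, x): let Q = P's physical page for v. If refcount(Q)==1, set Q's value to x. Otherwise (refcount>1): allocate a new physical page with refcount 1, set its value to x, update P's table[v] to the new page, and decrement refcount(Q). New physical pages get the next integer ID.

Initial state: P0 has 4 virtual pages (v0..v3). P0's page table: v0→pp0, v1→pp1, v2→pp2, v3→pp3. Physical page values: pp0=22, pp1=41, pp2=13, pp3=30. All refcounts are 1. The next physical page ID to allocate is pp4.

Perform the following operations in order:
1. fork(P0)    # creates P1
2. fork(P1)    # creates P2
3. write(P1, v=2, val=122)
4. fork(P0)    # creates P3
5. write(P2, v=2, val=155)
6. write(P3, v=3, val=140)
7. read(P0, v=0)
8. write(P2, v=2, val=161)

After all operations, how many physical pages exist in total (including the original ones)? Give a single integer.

Op 1: fork(P0) -> P1. 4 ppages; refcounts: pp0:2 pp1:2 pp2:2 pp3:2
Op 2: fork(P1) -> P2. 4 ppages; refcounts: pp0:3 pp1:3 pp2:3 pp3:3
Op 3: write(P1, v2, 122). refcount(pp2)=3>1 -> COPY to pp4. 5 ppages; refcounts: pp0:3 pp1:3 pp2:2 pp3:3 pp4:1
Op 4: fork(P0) -> P3. 5 ppages; refcounts: pp0:4 pp1:4 pp2:3 pp3:4 pp4:1
Op 5: write(P2, v2, 155). refcount(pp2)=3>1 -> COPY to pp5. 6 ppages; refcounts: pp0:4 pp1:4 pp2:2 pp3:4 pp4:1 pp5:1
Op 6: write(P3, v3, 140). refcount(pp3)=4>1 -> COPY to pp6. 7 ppages; refcounts: pp0:4 pp1:4 pp2:2 pp3:3 pp4:1 pp5:1 pp6:1
Op 7: read(P0, v0) -> 22. No state change.
Op 8: write(P2, v2, 161). refcount(pp5)=1 -> write in place. 7 ppages; refcounts: pp0:4 pp1:4 pp2:2 pp3:3 pp4:1 pp5:1 pp6:1

Answer: 7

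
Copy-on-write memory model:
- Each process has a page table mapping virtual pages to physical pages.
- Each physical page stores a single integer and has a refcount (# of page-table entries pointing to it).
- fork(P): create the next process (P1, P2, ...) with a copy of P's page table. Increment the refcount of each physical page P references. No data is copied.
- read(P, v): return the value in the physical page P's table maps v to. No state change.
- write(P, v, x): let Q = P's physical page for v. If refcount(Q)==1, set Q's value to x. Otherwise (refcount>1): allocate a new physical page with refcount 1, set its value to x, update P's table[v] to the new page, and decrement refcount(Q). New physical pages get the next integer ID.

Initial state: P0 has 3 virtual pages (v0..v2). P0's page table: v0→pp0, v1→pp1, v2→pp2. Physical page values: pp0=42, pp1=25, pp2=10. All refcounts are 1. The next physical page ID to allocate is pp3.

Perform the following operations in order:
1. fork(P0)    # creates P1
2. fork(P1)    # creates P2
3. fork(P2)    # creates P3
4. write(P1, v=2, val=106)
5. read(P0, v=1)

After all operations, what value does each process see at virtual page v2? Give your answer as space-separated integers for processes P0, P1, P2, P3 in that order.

Answer: 10 106 10 10

Derivation:
Op 1: fork(P0) -> P1. 3 ppages; refcounts: pp0:2 pp1:2 pp2:2
Op 2: fork(P1) -> P2. 3 ppages; refcounts: pp0:3 pp1:3 pp2:3
Op 3: fork(P2) -> P3. 3 ppages; refcounts: pp0:4 pp1:4 pp2:4
Op 4: write(P1, v2, 106). refcount(pp2)=4>1 -> COPY to pp3. 4 ppages; refcounts: pp0:4 pp1:4 pp2:3 pp3:1
Op 5: read(P0, v1) -> 25. No state change.
P0: v2 -> pp2 = 10
P1: v2 -> pp3 = 106
P2: v2 -> pp2 = 10
P3: v2 -> pp2 = 10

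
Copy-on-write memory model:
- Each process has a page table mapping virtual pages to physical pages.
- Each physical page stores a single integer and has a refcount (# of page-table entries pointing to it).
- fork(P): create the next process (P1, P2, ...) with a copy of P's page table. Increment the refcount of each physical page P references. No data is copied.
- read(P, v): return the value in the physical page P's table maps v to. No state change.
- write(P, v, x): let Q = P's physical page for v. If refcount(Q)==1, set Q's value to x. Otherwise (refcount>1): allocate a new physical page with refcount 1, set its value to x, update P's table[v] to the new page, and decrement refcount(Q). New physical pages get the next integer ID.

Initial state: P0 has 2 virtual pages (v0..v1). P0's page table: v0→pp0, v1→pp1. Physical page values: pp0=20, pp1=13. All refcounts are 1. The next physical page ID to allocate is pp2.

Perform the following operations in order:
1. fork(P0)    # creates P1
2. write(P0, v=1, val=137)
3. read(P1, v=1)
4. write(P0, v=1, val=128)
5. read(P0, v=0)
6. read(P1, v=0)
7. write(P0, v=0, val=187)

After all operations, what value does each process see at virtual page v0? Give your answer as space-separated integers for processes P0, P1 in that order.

Op 1: fork(P0) -> P1. 2 ppages; refcounts: pp0:2 pp1:2
Op 2: write(P0, v1, 137). refcount(pp1)=2>1 -> COPY to pp2. 3 ppages; refcounts: pp0:2 pp1:1 pp2:1
Op 3: read(P1, v1) -> 13. No state change.
Op 4: write(P0, v1, 128). refcount(pp2)=1 -> write in place. 3 ppages; refcounts: pp0:2 pp1:1 pp2:1
Op 5: read(P0, v0) -> 20. No state change.
Op 6: read(P1, v0) -> 20. No state change.
Op 7: write(P0, v0, 187). refcount(pp0)=2>1 -> COPY to pp3. 4 ppages; refcounts: pp0:1 pp1:1 pp2:1 pp3:1
P0: v0 -> pp3 = 187
P1: v0 -> pp0 = 20

Answer: 187 20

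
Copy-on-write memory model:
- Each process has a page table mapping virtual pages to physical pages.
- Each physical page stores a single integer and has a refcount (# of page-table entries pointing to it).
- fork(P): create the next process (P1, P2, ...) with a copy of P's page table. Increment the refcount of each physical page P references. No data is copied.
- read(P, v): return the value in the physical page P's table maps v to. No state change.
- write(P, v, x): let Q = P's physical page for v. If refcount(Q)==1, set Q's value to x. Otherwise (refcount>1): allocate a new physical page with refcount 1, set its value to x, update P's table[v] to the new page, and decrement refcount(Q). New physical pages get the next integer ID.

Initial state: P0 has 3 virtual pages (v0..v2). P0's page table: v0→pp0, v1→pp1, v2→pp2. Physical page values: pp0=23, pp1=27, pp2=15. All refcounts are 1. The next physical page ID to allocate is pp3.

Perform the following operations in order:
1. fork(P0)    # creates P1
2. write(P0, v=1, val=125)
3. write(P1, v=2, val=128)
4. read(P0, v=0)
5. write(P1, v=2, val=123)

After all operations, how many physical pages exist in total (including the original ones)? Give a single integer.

Op 1: fork(P0) -> P1. 3 ppages; refcounts: pp0:2 pp1:2 pp2:2
Op 2: write(P0, v1, 125). refcount(pp1)=2>1 -> COPY to pp3. 4 ppages; refcounts: pp0:2 pp1:1 pp2:2 pp3:1
Op 3: write(P1, v2, 128). refcount(pp2)=2>1 -> COPY to pp4. 5 ppages; refcounts: pp0:2 pp1:1 pp2:1 pp3:1 pp4:1
Op 4: read(P0, v0) -> 23. No state change.
Op 5: write(P1, v2, 123). refcount(pp4)=1 -> write in place. 5 ppages; refcounts: pp0:2 pp1:1 pp2:1 pp3:1 pp4:1

Answer: 5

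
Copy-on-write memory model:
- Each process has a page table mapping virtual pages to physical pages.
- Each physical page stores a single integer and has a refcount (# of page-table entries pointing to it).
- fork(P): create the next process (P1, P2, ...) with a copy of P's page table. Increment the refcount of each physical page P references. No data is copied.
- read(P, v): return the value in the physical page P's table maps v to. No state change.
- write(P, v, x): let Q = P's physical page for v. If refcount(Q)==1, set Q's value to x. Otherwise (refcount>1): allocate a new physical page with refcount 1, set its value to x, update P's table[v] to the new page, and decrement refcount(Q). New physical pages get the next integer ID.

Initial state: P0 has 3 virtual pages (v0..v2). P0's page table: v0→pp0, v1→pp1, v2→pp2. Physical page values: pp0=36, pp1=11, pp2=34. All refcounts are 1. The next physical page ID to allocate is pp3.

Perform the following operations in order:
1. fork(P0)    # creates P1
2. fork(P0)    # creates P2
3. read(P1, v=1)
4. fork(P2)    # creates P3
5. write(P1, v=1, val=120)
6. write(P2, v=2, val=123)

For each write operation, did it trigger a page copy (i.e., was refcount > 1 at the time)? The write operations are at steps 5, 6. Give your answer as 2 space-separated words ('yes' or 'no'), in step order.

Op 1: fork(P0) -> P1. 3 ppages; refcounts: pp0:2 pp1:2 pp2:2
Op 2: fork(P0) -> P2. 3 ppages; refcounts: pp0:3 pp1:3 pp2:3
Op 3: read(P1, v1) -> 11. No state change.
Op 4: fork(P2) -> P3. 3 ppages; refcounts: pp0:4 pp1:4 pp2:4
Op 5: write(P1, v1, 120). refcount(pp1)=4>1 -> COPY to pp3. 4 ppages; refcounts: pp0:4 pp1:3 pp2:4 pp3:1
Op 6: write(P2, v2, 123). refcount(pp2)=4>1 -> COPY to pp4. 5 ppages; refcounts: pp0:4 pp1:3 pp2:3 pp3:1 pp4:1

yes yes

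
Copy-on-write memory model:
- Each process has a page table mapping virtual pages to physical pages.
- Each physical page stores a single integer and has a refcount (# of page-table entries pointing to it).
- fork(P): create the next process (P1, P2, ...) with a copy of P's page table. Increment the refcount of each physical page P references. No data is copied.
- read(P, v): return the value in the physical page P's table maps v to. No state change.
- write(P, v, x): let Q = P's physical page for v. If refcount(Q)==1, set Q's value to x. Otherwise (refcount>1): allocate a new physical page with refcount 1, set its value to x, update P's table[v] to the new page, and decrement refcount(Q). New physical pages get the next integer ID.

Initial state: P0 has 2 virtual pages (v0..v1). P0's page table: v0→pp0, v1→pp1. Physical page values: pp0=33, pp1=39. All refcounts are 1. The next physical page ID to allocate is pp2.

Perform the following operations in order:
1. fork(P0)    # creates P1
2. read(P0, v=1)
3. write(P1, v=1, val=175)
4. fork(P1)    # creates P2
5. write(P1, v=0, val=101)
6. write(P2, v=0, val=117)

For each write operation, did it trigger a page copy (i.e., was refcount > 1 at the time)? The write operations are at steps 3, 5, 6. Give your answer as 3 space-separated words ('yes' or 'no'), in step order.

Op 1: fork(P0) -> P1. 2 ppages; refcounts: pp0:2 pp1:2
Op 2: read(P0, v1) -> 39. No state change.
Op 3: write(P1, v1, 175). refcount(pp1)=2>1 -> COPY to pp2. 3 ppages; refcounts: pp0:2 pp1:1 pp2:1
Op 4: fork(P1) -> P2. 3 ppages; refcounts: pp0:3 pp1:1 pp2:2
Op 5: write(P1, v0, 101). refcount(pp0)=3>1 -> COPY to pp3. 4 ppages; refcounts: pp0:2 pp1:1 pp2:2 pp3:1
Op 6: write(P2, v0, 117). refcount(pp0)=2>1 -> COPY to pp4. 5 ppages; refcounts: pp0:1 pp1:1 pp2:2 pp3:1 pp4:1

yes yes yes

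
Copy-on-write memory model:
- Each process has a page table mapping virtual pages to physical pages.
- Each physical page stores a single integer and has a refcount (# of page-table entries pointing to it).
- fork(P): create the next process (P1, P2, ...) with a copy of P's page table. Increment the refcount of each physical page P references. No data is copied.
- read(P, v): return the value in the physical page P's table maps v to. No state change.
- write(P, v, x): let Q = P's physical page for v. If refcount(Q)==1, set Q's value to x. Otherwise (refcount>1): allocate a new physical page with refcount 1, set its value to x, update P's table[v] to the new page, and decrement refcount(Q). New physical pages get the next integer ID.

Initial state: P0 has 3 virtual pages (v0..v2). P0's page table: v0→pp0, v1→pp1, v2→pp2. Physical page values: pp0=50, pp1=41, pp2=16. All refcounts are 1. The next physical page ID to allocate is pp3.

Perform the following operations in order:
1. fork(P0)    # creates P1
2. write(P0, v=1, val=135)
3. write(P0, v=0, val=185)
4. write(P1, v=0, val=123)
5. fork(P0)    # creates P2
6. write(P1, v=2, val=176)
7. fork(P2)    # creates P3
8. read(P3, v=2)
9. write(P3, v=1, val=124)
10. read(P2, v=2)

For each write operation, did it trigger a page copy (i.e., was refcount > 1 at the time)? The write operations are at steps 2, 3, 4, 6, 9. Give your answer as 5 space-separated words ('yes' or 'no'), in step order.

Op 1: fork(P0) -> P1. 3 ppages; refcounts: pp0:2 pp1:2 pp2:2
Op 2: write(P0, v1, 135). refcount(pp1)=2>1 -> COPY to pp3. 4 ppages; refcounts: pp0:2 pp1:1 pp2:2 pp3:1
Op 3: write(P0, v0, 185). refcount(pp0)=2>1 -> COPY to pp4. 5 ppages; refcounts: pp0:1 pp1:1 pp2:2 pp3:1 pp4:1
Op 4: write(P1, v0, 123). refcount(pp0)=1 -> write in place. 5 ppages; refcounts: pp0:1 pp1:1 pp2:2 pp3:1 pp4:1
Op 5: fork(P0) -> P2. 5 ppages; refcounts: pp0:1 pp1:1 pp2:3 pp3:2 pp4:2
Op 6: write(P1, v2, 176). refcount(pp2)=3>1 -> COPY to pp5. 6 ppages; refcounts: pp0:1 pp1:1 pp2:2 pp3:2 pp4:2 pp5:1
Op 7: fork(P2) -> P3. 6 ppages; refcounts: pp0:1 pp1:1 pp2:3 pp3:3 pp4:3 pp5:1
Op 8: read(P3, v2) -> 16. No state change.
Op 9: write(P3, v1, 124). refcount(pp3)=3>1 -> COPY to pp6. 7 ppages; refcounts: pp0:1 pp1:1 pp2:3 pp3:2 pp4:3 pp5:1 pp6:1
Op 10: read(P2, v2) -> 16. No state change.

yes yes no yes yes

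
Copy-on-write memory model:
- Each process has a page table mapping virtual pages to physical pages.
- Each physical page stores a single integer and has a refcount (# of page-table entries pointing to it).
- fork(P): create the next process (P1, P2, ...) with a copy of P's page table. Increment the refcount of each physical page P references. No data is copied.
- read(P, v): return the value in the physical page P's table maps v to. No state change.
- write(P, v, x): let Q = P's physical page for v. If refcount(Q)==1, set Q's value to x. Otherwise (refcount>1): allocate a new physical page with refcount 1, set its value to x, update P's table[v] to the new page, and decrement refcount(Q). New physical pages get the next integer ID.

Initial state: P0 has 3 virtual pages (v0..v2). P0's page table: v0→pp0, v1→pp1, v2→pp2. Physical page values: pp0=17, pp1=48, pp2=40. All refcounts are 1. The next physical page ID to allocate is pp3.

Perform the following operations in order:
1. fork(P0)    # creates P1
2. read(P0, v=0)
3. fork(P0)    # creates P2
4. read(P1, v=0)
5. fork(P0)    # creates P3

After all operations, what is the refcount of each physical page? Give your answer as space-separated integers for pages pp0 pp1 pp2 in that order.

Op 1: fork(P0) -> P1. 3 ppages; refcounts: pp0:2 pp1:2 pp2:2
Op 2: read(P0, v0) -> 17. No state change.
Op 3: fork(P0) -> P2. 3 ppages; refcounts: pp0:3 pp1:3 pp2:3
Op 4: read(P1, v0) -> 17. No state change.
Op 5: fork(P0) -> P3. 3 ppages; refcounts: pp0:4 pp1:4 pp2:4

Answer: 4 4 4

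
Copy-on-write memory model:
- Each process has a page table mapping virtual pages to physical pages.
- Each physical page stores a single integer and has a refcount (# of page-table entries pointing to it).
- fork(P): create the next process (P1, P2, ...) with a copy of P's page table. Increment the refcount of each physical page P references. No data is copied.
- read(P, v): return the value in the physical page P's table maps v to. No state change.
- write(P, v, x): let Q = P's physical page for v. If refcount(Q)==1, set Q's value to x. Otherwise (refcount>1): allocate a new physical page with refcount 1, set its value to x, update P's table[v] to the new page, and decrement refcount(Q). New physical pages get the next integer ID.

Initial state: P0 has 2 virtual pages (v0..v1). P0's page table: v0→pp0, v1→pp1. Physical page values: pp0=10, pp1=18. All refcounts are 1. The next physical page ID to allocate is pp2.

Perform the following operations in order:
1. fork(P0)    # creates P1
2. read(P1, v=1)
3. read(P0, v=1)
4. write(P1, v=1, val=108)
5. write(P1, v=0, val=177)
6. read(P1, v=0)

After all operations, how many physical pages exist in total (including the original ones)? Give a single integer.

Answer: 4

Derivation:
Op 1: fork(P0) -> P1. 2 ppages; refcounts: pp0:2 pp1:2
Op 2: read(P1, v1) -> 18. No state change.
Op 3: read(P0, v1) -> 18. No state change.
Op 4: write(P1, v1, 108). refcount(pp1)=2>1 -> COPY to pp2. 3 ppages; refcounts: pp0:2 pp1:1 pp2:1
Op 5: write(P1, v0, 177). refcount(pp0)=2>1 -> COPY to pp3. 4 ppages; refcounts: pp0:1 pp1:1 pp2:1 pp3:1
Op 6: read(P1, v0) -> 177. No state change.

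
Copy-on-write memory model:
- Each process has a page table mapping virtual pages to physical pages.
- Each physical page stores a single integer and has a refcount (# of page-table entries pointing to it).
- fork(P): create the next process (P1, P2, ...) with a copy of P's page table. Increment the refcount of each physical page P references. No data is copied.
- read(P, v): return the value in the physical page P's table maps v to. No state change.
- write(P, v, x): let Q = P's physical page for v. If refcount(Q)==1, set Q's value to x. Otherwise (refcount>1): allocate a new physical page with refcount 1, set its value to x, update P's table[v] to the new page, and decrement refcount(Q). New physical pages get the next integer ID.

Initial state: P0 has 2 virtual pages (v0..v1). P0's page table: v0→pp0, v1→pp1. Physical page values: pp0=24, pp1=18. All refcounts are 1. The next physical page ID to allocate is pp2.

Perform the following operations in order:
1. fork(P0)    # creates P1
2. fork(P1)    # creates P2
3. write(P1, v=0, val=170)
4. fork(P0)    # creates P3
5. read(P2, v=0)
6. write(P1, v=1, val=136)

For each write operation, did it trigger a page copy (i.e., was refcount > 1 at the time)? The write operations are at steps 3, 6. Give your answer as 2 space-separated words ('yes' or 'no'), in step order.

Op 1: fork(P0) -> P1. 2 ppages; refcounts: pp0:2 pp1:2
Op 2: fork(P1) -> P2. 2 ppages; refcounts: pp0:3 pp1:3
Op 3: write(P1, v0, 170). refcount(pp0)=3>1 -> COPY to pp2. 3 ppages; refcounts: pp0:2 pp1:3 pp2:1
Op 4: fork(P0) -> P3. 3 ppages; refcounts: pp0:3 pp1:4 pp2:1
Op 5: read(P2, v0) -> 24. No state change.
Op 6: write(P1, v1, 136). refcount(pp1)=4>1 -> COPY to pp3. 4 ppages; refcounts: pp0:3 pp1:3 pp2:1 pp3:1

yes yes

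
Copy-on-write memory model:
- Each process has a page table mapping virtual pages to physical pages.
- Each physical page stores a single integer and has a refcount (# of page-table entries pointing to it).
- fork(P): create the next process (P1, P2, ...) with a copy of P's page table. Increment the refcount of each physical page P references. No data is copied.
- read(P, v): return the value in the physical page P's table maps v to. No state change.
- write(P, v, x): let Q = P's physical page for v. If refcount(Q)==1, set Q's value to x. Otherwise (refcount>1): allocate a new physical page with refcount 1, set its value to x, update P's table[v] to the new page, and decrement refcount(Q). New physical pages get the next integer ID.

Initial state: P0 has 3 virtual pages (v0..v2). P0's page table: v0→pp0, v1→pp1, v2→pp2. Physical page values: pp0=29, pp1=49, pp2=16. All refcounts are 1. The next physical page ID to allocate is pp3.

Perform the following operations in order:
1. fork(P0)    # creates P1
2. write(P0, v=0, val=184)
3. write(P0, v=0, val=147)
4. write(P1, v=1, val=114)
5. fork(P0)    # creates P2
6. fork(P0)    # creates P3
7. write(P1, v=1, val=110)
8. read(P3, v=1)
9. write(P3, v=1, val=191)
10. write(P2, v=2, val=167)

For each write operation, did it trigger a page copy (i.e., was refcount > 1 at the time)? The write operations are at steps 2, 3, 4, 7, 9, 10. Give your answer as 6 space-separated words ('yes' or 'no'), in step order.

Op 1: fork(P0) -> P1. 3 ppages; refcounts: pp0:2 pp1:2 pp2:2
Op 2: write(P0, v0, 184). refcount(pp0)=2>1 -> COPY to pp3. 4 ppages; refcounts: pp0:1 pp1:2 pp2:2 pp3:1
Op 3: write(P0, v0, 147). refcount(pp3)=1 -> write in place. 4 ppages; refcounts: pp0:1 pp1:2 pp2:2 pp3:1
Op 4: write(P1, v1, 114). refcount(pp1)=2>1 -> COPY to pp4. 5 ppages; refcounts: pp0:1 pp1:1 pp2:2 pp3:1 pp4:1
Op 5: fork(P0) -> P2. 5 ppages; refcounts: pp0:1 pp1:2 pp2:3 pp3:2 pp4:1
Op 6: fork(P0) -> P3. 5 ppages; refcounts: pp0:1 pp1:3 pp2:4 pp3:3 pp4:1
Op 7: write(P1, v1, 110). refcount(pp4)=1 -> write in place. 5 ppages; refcounts: pp0:1 pp1:3 pp2:4 pp3:3 pp4:1
Op 8: read(P3, v1) -> 49. No state change.
Op 9: write(P3, v1, 191). refcount(pp1)=3>1 -> COPY to pp5. 6 ppages; refcounts: pp0:1 pp1:2 pp2:4 pp3:3 pp4:1 pp5:1
Op 10: write(P2, v2, 167). refcount(pp2)=4>1 -> COPY to pp6. 7 ppages; refcounts: pp0:1 pp1:2 pp2:3 pp3:3 pp4:1 pp5:1 pp6:1

yes no yes no yes yes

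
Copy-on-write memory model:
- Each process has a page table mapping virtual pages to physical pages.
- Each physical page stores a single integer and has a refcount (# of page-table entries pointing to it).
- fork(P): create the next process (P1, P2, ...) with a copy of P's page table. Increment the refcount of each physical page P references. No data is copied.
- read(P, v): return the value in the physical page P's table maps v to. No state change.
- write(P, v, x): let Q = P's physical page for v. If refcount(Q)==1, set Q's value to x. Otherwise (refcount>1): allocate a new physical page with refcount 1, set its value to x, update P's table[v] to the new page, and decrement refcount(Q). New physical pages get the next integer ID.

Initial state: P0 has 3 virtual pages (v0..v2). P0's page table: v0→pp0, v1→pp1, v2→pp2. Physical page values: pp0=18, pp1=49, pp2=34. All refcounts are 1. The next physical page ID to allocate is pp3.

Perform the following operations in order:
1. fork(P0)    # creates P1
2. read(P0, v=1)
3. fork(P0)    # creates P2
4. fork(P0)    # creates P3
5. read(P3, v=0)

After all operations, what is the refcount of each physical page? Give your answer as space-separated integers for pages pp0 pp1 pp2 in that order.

Answer: 4 4 4

Derivation:
Op 1: fork(P0) -> P1. 3 ppages; refcounts: pp0:2 pp1:2 pp2:2
Op 2: read(P0, v1) -> 49. No state change.
Op 3: fork(P0) -> P2. 3 ppages; refcounts: pp0:3 pp1:3 pp2:3
Op 4: fork(P0) -> P3. 3 ppages; refcounts: pp0:4 pp1:4 pp2:4
Op 5: read(P3, v0) -> 18. No state change.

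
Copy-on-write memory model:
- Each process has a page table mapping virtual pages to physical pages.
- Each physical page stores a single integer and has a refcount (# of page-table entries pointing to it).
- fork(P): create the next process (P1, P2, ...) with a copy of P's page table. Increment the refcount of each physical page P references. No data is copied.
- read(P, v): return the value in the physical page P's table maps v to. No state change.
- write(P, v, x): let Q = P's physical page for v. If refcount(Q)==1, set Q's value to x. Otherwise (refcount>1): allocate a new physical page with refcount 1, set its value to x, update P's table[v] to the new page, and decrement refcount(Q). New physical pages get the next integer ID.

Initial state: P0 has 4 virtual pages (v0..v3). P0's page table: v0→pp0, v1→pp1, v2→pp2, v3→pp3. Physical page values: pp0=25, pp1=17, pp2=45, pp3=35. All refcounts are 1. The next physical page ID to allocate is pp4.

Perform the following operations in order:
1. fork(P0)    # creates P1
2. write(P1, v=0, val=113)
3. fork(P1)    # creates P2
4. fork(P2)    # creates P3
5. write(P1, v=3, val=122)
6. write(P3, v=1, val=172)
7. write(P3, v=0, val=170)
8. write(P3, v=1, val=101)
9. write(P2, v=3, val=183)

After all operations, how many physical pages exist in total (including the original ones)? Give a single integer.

Answer: 9

Derivation:
Op 1: fork(P0) -> P1. 4 ppages; refcounts: pp0:2 pp1:2 pp2:2 pp3:2
Op 2: write(P1, v0, 113). refcount(pp0)=2>1 -> COPY to pp4. 5 ppages; refcounts: pp0:1 pp1:2 pp2:2 pp3:2 pp4:1
Op 3: fork(P1) -> P2. 5 ppages; refcounts: pp0:1 pp1:3 pp2:3 pp3:3 pp4:2
Op 4: fork(P2) -> P3. 5 ppages; refcounts: pp0:1 pp1:4 pp2:4 pp3:4 pp4:3
Op 5: write(P1, v3, 122). refcount(pp3)=4>1 -> COPY to pp5. 6 ppages; refcounts: pp0:1 pp1:4 pp2:4 pp3:3 pp4:3 pp5:1
Op 6: write(P3, v1, 172). refcount(pp1)=4>1 -> COPY to pp6. 7 ppages; refcounts: pp0:1 pp1:3 pp2:4 pp3:3 pp4:3 pp5:1 pp6:1
Op 7: write(P3, v0, 170). refcount(pp4)=3>1 -> COPY to pp7. 8 ppages; refcounts: pp0:1 pp1:3 pp2:4 pp3:3 pp4:2 pp5:1 pp6:1 pp7:1
Op 8: write(P3, v1, 101). refcount(pp6)=1 -> write in place. 8 ppages; refcounts: pp0:1 pp1:3 pp2:4 pp3:3 pp4:2 pp5:1 pp6:1 pp7:1
Op 9: write(P2, v3, 183). refcount(pp3)=3>1 -> COPY to pp8. 9 ppages; refcounts: pp0:1 pp1:3 pp2:4 pp3:2 pp4:2 pp5:1 pp6:1 pp7:1 pp8:1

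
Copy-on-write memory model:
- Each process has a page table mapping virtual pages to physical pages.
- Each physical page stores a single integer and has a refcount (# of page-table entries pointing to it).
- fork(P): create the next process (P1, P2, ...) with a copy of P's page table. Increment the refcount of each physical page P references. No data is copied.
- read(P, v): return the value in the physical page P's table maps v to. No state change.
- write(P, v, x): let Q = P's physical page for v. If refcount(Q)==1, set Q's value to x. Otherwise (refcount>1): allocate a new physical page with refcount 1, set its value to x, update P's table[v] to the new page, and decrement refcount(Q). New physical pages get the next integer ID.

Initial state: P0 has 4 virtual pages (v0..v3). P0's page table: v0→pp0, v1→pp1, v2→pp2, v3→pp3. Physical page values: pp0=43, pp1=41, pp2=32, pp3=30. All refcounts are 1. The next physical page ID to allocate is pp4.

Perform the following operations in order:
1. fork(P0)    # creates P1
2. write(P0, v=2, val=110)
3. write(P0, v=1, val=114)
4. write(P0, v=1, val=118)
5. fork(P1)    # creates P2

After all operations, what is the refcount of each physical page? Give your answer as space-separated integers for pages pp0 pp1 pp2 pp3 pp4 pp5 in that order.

Op 1: fork(P0) -> P1. 4 ppages; refcounts: pp0:2 pp1:2 pp2:2 pp3:2
Op 2: write(P0, v2, 110). refcount(pp2)=2>1 -> COPY to pp4. 5 ppages; refcounts: pp0:2 pp1:2 pp2:1 pp3:2 pp4:1
Op 3: write(P0, v1, 114). refcount(pp1)=2>1 -> COPY to pp5. 6 ppages; refcounts: pp0:2 pp1:1 pp2:1 pp3:2 pp4:1 pp5:1
Op 4: write(P0, v1, 118). refcount(pp5)=1 -> write in place. 6 ppages; refcounts: pp0:2 pp1:1 pp2:1 pp3:2 pp4:1 pp5:1
Op 5: fork(P1) -> P2. 6 ppages; refcounts: pp0:3 pp1:2 pp2:2 pp3:3 pp4:1 pp5:1

Answer: 3 2 2 3 1 1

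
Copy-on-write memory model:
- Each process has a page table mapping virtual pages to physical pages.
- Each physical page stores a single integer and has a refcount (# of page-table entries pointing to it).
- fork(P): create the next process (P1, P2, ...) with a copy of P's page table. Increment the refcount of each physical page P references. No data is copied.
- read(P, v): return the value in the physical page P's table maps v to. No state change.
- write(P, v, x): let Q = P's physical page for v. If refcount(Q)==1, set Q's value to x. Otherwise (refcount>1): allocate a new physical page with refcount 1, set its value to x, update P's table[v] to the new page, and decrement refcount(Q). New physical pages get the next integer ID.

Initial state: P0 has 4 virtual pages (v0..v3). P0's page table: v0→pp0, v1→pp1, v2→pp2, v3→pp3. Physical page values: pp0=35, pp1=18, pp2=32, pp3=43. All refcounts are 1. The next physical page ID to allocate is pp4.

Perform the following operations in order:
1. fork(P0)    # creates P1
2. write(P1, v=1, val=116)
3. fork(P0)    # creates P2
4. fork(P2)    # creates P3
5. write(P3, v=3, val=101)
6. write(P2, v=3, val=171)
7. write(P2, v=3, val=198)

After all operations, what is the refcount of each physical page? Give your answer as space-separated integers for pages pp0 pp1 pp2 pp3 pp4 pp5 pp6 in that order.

Answer: 4 3 4 2 1 1 1

Derivation:
Op 1: fork(P0) -> P1. 4 ppages; refcounts: pp0:2 pp1:2 pp2:2 pp3:2
Op 2: write(P1, v1, 116). refcount(pp1)=2>1 -> COPY to pp4. 5 ppages; refcounts: pp0:2 pp1:1 pp2:2 pp3:2 pp4:1
Op 3: fork(P0) -> P2. 5 ppages; refcounts: pp0:3 pp1:2 pp2:3 pp3:3 pp4:1
Op 4: fork(P2) -> P3. 5 ppages; refcounts: pp0:4 pp1:3 pp2:4 pp3:4 pp4:1
Op 5: write(P3, v3, 101). refcount(pp3)=4>1 -> COPY to pp5. 6 ppages; refcounts: pp0:4 pp1:3 pp2:4 pp3:3 pp4:1 pp5:1
Op 6: write(P2, v3, 171). refcount(pp3)=3>1 -> COPY to pp6. 7 ppages; refcounts: pp0:4 pp1:3 pp2:4 pp3:2 pp4:1 pp5:1 pp6:1
Op 7: write(P2, v3, 198). refcount(pp6)=1 -> write in place. 7 ppages; refcounts: pp0:4 pp1:3 pp2:4 pp3:2 pp4:1 pp5:1 pp6:1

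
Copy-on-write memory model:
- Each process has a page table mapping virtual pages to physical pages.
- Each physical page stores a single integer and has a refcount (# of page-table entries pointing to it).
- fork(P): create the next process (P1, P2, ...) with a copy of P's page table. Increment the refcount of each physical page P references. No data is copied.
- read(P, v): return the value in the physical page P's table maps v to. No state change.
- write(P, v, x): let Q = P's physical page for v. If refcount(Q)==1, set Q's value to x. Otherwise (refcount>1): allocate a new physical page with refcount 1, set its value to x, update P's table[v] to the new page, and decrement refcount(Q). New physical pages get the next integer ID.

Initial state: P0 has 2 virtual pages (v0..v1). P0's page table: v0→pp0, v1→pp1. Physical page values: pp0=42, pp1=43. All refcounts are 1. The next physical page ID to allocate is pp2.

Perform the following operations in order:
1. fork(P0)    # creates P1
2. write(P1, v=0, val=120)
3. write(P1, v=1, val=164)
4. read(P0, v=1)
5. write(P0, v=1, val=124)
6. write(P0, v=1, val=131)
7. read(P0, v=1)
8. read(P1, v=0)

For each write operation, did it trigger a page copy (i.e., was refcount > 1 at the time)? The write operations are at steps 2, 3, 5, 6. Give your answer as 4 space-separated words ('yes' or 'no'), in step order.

Op 1: fork(P0) -> P1. 2 ppages; refcounts: pp0:2 pp1:2
Op 2: write(P1, v0, 120). refcount(pp0)=2>1 -> COPY to pp2. 3 ppages; refcounts: pp0:1 pp1:2 pp2:1
Op 3: write(P1, v1, 164). refcount(pp1)=2>1 -> COPY to pp3. 4 ppages; refcounts: pp0:1 pp1:1 pp2:1 pp3:1
Op 4: read(P0, v1) -> 43. No state change.
Op 5: write(P0, v1, 124). refcount(pp1)=1 -> write in place. 4 ppages; refcounts: pp0:1 pp1:1 pp2:1 pp3:1
Op 6: write(P0, v1, 131). refcount(pp1)=1 -> write in place. 4 ppages; refcounts: pp0:1 pp1:1 pp2:1 pp3:1
Op 7: read(P0, v1) -> 131. No state change.
Op 8: read(P1, v0) -> 120. No state change.

yes yes no no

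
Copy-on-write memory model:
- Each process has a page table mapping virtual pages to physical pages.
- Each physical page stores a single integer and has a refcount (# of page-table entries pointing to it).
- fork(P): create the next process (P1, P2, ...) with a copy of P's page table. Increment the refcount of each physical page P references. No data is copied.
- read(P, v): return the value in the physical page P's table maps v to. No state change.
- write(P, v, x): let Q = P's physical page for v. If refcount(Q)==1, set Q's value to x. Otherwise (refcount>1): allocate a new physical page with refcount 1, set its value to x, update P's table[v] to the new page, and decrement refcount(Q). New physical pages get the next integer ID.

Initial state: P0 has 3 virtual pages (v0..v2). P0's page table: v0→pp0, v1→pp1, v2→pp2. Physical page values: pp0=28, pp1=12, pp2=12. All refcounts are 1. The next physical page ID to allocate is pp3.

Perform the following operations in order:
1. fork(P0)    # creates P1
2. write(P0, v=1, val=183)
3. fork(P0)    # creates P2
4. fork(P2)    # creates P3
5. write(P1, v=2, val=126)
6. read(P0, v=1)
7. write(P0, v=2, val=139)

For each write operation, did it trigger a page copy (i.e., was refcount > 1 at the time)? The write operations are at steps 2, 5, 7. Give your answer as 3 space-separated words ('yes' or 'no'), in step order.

Op 1: fork(P0) -> P1. 3 ppages; refcounts: pp0:2 pp1:2 pp2:2
Op 2: write(P0, v1, 183). refcount(pp1)=2>1 -> COPY to pp3. 4 ppages; refcounts: pp0:2 pp1:1 pp2:2 pp3:1
Op 3: fork(P0) -> P2. 4 ppages; refcounts: pp0:3 pp1:1 pp2:3 pp3:2
Op 4: fork(P2) -> P3. 4 ppages; refcounts: pp0:4 pp1:1 pp2:4 pp3:3
Op 5: write(P1, v2, 126). refcount(pp2)=4>1 -> COPY to pp4. 5 ppages; refcounts: pp0:4 pp1:1 pp2:3 pp3:3 pp4:1
Op 6: read(P0, v1) -> 183. No state change.
Op 7: write(P0, v2, 139). refcount(pp2)=3>1 -> COPY to pp5. 6 ppages; refcounts: pp0:4 pp1:1 pp2:2 pp3:3 pp4:1 pp5:1

yes yes yes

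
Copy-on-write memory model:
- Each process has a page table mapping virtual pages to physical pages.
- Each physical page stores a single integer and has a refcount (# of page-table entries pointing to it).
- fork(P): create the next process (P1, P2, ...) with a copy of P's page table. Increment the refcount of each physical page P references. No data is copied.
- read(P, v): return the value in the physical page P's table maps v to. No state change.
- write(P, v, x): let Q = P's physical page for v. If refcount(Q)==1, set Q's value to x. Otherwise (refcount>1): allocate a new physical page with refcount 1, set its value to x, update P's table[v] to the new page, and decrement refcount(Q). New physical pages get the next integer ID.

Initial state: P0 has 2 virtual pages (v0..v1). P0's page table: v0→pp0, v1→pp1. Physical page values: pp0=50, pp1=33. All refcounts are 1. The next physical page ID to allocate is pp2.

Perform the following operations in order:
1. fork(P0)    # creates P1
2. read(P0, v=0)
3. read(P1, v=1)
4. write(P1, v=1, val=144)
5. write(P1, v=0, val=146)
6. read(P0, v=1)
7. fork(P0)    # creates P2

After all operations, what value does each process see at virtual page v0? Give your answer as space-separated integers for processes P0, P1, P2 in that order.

Answer: 50 146 50

Derivation:
Op 1: fork(P0) -> P1. 2 ppages; refcounts: pp0:2 pp1:2
Op 2: read(P0, v0) -> 50. No state change.
Op 3: read(P1, v1) -> 33. No state change.
Op 4: write(P1, v1, 144). refcount(pp1)=2>1 -> COPY to pp2. 3 ppages; refcounts: pp0:2 pp1:1 pp2:1
Op 5: write(P1, v0, 146). refcount(pp0)=2>1 -> COPY to pp3. 4 ppages; refcounts: pp0:1 pp1:1 pp2:1 pp3:1
Op 6: read(P0, v1) -> 33. No state change.
Op 7: fork(P0) -> P2. 4 ppages; refcounts: pp0:2 pp1:2 pp2:1 pp3:1
P0: v0 -> pp0 = 50
P1: v0 -> pp3 = 146
P2: v0 -> pp0 = 50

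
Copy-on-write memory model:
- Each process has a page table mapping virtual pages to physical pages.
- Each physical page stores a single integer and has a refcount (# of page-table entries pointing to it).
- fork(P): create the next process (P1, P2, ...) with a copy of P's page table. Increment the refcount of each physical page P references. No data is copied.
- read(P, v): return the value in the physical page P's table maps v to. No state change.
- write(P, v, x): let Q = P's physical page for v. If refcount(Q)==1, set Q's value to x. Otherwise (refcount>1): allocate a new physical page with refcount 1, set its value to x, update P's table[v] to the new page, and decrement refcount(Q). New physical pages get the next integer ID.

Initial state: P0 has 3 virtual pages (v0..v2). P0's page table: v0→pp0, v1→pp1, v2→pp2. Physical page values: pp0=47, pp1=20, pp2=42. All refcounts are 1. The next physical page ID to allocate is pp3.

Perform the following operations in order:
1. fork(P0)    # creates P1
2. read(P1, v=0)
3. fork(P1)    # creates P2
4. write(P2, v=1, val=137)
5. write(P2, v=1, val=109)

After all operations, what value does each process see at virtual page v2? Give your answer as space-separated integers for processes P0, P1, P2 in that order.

Op 1: fork(P0) -> P1. 3 ppages; refcounts: pp0:2 pp1:2 pp2:2
Op 2: read(P1, v0) -> 47. No state change.
Op 3: fork(P1) -> P2. 3 ppages; refcounts: pp0:3 pp1:3 pp2:3
Op 4: write(P2, v1, 137). refcount(pp1)=3>1 -> COPY to pp3. 4 ppages; refcounts: pp0:3 pp1:2 pp2:3 pp3:1
Op 5: write(P2, v1, 109). refcount(pp3)=1 -> write in place. 4 ppages; refcounts: pp0:3 pp1:2 pp2:3 pp3:1
P0: v2 -> pp2 = 42
P1: v2 -> pp2 = 42
P2: v2 -> pp2 = 42

Answer: 42 42 42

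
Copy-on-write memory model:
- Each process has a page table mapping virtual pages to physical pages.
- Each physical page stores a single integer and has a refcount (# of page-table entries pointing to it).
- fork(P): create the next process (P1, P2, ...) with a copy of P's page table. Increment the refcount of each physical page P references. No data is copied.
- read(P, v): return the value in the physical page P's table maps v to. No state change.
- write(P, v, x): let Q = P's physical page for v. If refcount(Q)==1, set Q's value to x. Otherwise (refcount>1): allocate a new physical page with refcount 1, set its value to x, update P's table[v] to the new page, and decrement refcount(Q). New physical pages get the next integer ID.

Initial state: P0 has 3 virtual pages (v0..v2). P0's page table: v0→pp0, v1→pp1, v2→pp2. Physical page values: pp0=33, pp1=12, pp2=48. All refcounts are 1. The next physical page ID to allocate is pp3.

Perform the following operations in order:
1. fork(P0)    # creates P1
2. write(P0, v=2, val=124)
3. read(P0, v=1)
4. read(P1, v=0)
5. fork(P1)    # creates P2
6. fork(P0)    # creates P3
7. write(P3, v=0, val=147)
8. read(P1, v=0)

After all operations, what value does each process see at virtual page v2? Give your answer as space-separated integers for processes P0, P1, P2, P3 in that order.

Op 1: fork(P0) -> P1. 3 ppages; refcounts: pp0:2 pp1:2 pp2:2
Op 2: write(P0, v2, 124). refcount(pp2)=2>1 -> COPY to pp3. 4 ppages; refcounts: pp0:2 pp1:2 pp2:1 pp3:1
Op 3: read(P0, v1) -> 12. No state change.
Op 4: read(P1, v0) -> 33. No state change.
Op 5: fork(P1) -> P2. 4 ppages; refcounts: pp0:3 pp1:3 pp2:2 pp3:1
Op 6: fork(P0) -> P3. 4 ppages; refcounts: pp0:4 pp1:4 pp2:2 pp3:2
Op 7: write(P3, v0, 147). refcount(pp0)=4>1 -> COPY to pp4. 5 ppages; refcounts: pp0:3 pp1:4 pp2:2 pp3:2 pp4:1
Op 8: read(P1, v0) -> 33. No state change.
P0: v2 -> pp3 = 124
P1: v2 -> pp2 = 48
P2: v2 -> pp2 = 48
P3: v2 -> pp3 = 124

Answer: 124 48 48 124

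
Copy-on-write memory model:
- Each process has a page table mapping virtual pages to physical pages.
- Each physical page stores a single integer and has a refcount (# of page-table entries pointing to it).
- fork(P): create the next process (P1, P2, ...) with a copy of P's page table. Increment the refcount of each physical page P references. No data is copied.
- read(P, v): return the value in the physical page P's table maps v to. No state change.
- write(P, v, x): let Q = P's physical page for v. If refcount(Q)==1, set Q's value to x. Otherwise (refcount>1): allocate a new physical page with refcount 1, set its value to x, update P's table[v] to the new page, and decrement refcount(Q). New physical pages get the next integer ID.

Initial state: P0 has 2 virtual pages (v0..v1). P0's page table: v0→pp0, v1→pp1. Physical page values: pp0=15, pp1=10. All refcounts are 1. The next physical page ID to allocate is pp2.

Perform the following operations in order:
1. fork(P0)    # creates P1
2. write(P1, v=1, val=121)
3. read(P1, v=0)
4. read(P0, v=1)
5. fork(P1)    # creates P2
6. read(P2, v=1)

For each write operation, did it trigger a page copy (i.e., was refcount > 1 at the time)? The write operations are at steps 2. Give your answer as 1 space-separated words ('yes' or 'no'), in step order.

Op 1: fork(P0) -> P1. 2 ppages; refcounts: pp0:2 pp1:2
Op 2: write(P1, v1, 121). refcount(pp1)=2>1 -> COPY to pp2. 3 ppages; refcounts: pp0:2 pp1:1 pp2:1
Op 3: read(P1, v0) -> 15. No state change.
Op 4: read(P0, v1) -> 10. No state change.
Op 5: fork(P1) -> P2. 3 ppages; refcounts: pp0:3 pp1:1 pp2:2
Op 6: read(P2, v1) -> 121. No state change.

yes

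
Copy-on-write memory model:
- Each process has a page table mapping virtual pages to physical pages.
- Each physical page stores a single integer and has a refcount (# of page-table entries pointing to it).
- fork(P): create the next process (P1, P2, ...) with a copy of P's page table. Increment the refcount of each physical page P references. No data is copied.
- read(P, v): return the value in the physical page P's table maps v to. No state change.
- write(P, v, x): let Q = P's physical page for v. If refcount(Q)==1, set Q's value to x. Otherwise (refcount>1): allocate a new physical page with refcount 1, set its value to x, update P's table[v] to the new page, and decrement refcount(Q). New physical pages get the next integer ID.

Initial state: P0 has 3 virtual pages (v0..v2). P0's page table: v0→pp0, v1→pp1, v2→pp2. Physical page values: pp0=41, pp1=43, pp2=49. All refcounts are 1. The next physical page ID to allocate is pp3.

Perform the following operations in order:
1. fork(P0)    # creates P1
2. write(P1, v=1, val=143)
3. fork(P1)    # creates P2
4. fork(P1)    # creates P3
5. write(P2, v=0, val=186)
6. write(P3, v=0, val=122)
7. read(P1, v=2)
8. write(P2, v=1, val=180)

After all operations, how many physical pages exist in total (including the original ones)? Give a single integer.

Op 1: fork(P0) -> P1. 3 ppages; refcounts: pp0:2 pp1:2 pp2:2
Op 2: write(P1, v1, 143). refcount(pp1)=2>1 -> COPY to pp3. 4 ppages; refcounts: pp0:2 pp1:1 pp2:2 pp3:1
Op 3: fork(P1) -> P2. 4 ppages; refcounts: pp0:3 pp1:1 pp2:3 pp3:2
Op 4: fork(P1) -> P3. 4 ppages; refcounts: pp0:4 pp1:1 pp2:4 pp3:3
Op 5: write(P2, v0, 186). refcount(pp0)=4>1 -> COPY to pp4. 5 ppages; refcounts: pp0:3 pp1:1 pp2:4 pp3:3 pp4:1
Op 6: write(P3, v0, 122). refcount(pp0)=3>1 -> COPY to pp5. 6 ppages; refcounts: pp0:2 pp1:1 pp2:4 pp3:3 pp4:1 pp5:1
Op 7: read(P1, v2) -> 49. No state change.
Op 8: write(P2, v1, 180). refcount(pp3)=3>1 -> COPY to pp6. 7 ppages; refcounts: pp0:2 pp1:1 pp2:4 pp3:2 pp4:1 pp5:1 pp6:1

Answer: 7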